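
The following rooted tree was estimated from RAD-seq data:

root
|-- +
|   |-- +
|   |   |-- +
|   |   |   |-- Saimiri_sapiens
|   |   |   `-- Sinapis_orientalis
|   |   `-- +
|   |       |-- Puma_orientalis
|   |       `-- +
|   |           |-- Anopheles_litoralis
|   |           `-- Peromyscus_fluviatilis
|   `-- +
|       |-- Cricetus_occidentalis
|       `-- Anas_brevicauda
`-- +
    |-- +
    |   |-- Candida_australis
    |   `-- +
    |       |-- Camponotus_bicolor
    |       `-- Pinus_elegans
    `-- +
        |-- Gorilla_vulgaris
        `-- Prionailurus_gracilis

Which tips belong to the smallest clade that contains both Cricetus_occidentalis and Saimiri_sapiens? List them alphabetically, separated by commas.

Anas_brevicauda, Anopheles_litoralis, Cricetus_occidentalis, Peromyscus_fluviatilis, Puma_orientalis, Saimiri_sapiens, Sinapis_orientalis

Tracing Cricetus_occidentalis: it sits inside (Cricetus_occidentalis,Anas_brevicauda).
Tracing Saimiri_sapiens: it sits inside (Saimiri_sapiens,Sinapis_orientalis).
The smallest clade enclosing both is (((Saimiri_sapiens,Sinapis_orientalis),(Puma_orientalis,(Anopheles_litoralis,Peromyscus_fluviatilis))),(Cricetus_occidentalis,Anas_brevicauda)); the answer is its 7 terminal taxa in alphabetical order.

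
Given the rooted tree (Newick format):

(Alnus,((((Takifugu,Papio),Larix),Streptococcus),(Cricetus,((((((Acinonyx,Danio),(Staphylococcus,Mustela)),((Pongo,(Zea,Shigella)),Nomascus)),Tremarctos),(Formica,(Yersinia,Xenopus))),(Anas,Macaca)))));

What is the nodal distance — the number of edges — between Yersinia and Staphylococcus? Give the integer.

8

The MRCA of Yersinia and Staphylococcus is the node subtending (((((Acinonyx,Danio),(Staphylococcus,Mustela)),((Pongo,(Zea,Shigella)),Nomascus)),Tremarctos),(Formica,(Yersinia,Xenopus))).
From Yersinia up to that node: 3 branches. From Staphylococcus up to the same node: 5 branches. Total: 3 + 5 = 8.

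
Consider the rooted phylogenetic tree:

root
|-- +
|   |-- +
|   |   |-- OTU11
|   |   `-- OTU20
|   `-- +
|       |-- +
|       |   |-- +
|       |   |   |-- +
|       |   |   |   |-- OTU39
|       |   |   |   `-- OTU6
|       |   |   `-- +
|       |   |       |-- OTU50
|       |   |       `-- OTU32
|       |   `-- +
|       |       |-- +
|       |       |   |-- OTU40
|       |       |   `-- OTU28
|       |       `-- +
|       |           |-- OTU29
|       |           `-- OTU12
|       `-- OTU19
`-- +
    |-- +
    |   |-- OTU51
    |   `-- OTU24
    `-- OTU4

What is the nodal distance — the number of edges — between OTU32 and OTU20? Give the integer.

The MRCA of OTU32 and OTU20 is the node subtending ((OTU11,OTU20),((((OTU39,OTU6),(OTU50,OTU32)),((OTU40,OTU28),(OTU29,OTU12))),OTU19)).
From OTU32 up to that node: 5 branches. From OTU20 up to the same node: 2 branches. Total: 5 + 2 = 7.

7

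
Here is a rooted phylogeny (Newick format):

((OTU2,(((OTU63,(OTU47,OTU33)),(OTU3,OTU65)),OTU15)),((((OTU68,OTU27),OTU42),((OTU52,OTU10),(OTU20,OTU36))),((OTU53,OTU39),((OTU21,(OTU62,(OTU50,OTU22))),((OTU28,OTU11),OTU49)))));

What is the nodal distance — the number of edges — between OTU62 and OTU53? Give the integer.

6

The MRCA of OTU62 and OTU53 is the node subtending ((OTU53,OTU39),((OTU21,(OTU62,(OTU50,OTU22))),((OTU28,OTU11),OTU49))).
From OTU62 up to that node: 4 branches. From OTU53 up to the same node: 2 branches. Total: 4 + 2 = 6.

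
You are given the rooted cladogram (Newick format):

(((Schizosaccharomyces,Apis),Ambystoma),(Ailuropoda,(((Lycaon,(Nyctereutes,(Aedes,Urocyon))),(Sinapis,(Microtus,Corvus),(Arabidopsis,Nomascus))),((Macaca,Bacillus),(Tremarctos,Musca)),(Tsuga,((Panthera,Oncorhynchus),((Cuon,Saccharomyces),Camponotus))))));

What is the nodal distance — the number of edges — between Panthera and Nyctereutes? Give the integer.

8

The MRCA of Panthera and Nyctereutes is the node subtending (((Lycaon,(Nyctereutes,(Aedes,Urocyon))),(Sinapis,(Microtus,Corvus),(Arabidopsis,Nomascus))),((Macaca,Bacillus),(Tremarctos,Musca)),(Tsuga,((Panthera,Oncorhynchus),((Cuon,Saccharomyces),Camponotus)))).
From Panthera up to that node: 4 branches. From Nyctereutes up to the same node: 4 branches. Total: 4 + 4 = 8.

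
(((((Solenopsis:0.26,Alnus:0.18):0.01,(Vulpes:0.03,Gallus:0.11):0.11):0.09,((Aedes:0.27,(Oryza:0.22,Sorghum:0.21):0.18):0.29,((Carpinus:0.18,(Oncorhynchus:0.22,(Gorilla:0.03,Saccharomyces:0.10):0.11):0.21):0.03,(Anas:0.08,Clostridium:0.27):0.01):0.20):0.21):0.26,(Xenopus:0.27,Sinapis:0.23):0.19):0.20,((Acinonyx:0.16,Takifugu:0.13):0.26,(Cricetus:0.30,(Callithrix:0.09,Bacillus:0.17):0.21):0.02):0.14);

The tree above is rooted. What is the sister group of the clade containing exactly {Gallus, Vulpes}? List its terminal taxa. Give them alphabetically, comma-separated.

The clade containing exactly {Gallus, Vulpes} attaches to the tree at the node subtending ((Solenopsis,Alnus),(Vulpes,Gallus)).
The other lineage descending from that same node — the sister group — is (Solenopsis,Alnus); its 2 tips in alphabetical order are the answer.

Alnus, Solenopsis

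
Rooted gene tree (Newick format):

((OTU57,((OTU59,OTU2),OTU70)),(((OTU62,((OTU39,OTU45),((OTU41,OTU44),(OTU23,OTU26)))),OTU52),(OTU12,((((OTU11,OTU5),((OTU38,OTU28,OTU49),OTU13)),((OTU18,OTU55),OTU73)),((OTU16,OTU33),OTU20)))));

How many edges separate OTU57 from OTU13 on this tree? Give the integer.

9

The MRCA of OTU57 and OTU13 is the root of the tree.
From OTU57 up to that node: 2 branches. From OTU13 up to the same node: 7 branches. Total: 2 + 7 = 9.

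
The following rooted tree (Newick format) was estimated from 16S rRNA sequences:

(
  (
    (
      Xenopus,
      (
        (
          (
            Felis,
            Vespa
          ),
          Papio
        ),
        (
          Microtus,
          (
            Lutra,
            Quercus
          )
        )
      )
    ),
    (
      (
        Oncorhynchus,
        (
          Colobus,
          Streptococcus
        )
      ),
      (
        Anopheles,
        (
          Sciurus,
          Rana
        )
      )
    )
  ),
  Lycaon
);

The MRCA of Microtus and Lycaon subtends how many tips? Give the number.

The MRCA of Microtus and Lycaon is the root, so the clade is the entire tree.
That clade contains 14 terminal taxa: Anopheles, Colobus, Felis, Lutra, Lycaon, Microtus, Oncorhynchus, Papio, Quercus, Rana, Sciurus, Streptococcus, Vespa, Xenopus.

14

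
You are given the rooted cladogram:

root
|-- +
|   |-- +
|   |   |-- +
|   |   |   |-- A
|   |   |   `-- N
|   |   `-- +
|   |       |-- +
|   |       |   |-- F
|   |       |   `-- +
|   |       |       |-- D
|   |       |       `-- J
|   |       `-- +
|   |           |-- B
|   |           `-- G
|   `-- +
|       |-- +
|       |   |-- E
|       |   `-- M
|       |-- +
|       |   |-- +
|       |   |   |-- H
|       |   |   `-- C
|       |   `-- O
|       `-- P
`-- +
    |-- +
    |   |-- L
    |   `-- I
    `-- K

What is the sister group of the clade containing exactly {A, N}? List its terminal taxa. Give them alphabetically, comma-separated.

B, D, F, G, J

The clade containing exactly {A, N} attaches to the tree at the node subtending ((A,N),((F,(D,J)),(B,G))).
The other lineage descending from that same node — the sister group — is ((F,(D,J)),(B,G)); its 5 tips in alphabetical order are the answer.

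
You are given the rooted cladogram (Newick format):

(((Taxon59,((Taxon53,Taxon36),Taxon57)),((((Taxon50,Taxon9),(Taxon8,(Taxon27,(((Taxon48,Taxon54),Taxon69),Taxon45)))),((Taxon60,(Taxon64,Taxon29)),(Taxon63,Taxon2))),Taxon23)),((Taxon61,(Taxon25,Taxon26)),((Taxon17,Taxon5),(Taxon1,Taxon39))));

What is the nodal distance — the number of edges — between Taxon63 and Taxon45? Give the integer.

The MRCA of Taxon63 and Taxon45 is the node subtending (((Taxon50,Taxon9),(Taxon8,(Taxon27,(((Taxon48,Taxon54),Taxon69),Taxon45)))),((Taxon60,(Taxon64,Taxon29)),(Taxon63,Taxon2))).
From Taxon63 up to that node: 3 branches. From Taxon45 up to the same node: 5 branches. Total: 3 + 5 = 8.

8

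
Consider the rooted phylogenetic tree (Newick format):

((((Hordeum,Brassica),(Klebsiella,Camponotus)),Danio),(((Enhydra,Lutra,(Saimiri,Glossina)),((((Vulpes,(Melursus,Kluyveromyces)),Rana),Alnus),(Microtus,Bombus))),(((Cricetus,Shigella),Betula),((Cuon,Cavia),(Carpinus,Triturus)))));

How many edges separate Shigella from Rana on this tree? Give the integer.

9

The MRCA of Shigella and Rana is the node subtending (((Enhydra,Lutra,(Saimiri,Glossina)),((((Vulpes,(Melursus,Kluyveromyces)),Rana),Alnus),(Microtus,Bombus))),(((Cricetus,Shigella),Betula),((Cuon,Cavia),(Carpinus,Triturus)))).
From Shigella up to that node: 4 branches. From Rana up to the same node: 5 branches. Total: 4 + 5 = 9.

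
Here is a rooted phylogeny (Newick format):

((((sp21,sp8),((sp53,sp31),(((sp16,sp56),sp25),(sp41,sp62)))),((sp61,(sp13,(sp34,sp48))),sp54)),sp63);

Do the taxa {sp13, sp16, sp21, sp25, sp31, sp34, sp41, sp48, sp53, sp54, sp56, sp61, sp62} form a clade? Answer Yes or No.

No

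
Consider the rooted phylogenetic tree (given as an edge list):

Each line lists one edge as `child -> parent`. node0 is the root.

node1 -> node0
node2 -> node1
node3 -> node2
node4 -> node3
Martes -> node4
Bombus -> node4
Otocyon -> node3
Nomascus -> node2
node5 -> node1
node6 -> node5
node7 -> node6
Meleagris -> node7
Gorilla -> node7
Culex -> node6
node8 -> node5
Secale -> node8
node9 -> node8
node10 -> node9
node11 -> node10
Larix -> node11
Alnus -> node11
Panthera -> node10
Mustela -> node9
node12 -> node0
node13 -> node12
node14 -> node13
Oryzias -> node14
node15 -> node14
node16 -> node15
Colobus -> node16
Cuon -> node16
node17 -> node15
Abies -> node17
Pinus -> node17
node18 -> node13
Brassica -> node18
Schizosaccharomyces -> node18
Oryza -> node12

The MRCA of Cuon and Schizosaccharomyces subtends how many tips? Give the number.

The MRCA of Cuon and Schizosaccharomyces is the node subtending ((Oryzias,((Colobus,Cuon),(Abies,Pinus))),(Brassica,Schizosaccharomyces)).
That clade contains 7 terminal taxa: Abies, Brassica, Colobus, Cuon, Oryzias, Pinus, Schizosaccharomyces.

7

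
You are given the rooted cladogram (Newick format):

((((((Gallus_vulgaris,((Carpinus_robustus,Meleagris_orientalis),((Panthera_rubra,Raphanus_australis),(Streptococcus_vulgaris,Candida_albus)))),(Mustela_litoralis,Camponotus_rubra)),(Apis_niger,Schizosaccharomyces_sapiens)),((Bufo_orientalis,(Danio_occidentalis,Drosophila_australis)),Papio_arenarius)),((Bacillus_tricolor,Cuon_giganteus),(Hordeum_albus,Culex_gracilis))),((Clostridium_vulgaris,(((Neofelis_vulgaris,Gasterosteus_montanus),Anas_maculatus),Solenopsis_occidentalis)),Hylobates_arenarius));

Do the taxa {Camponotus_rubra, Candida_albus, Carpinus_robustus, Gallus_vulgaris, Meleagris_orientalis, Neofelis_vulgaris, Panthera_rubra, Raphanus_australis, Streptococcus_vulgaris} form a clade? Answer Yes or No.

No

The MRCA of the listed taxa is the root, so the smallest clade containing them is the whole tree.
That clade also contains Anas_maculatus, Apis_niger, Bacillus_tricolor, Bufo_orientalis, Clostridium_vulgaris, Culex_gracilis, Cuon_giganteus, Danio_occidentalis, Drosophila_australis, Gasterosteus_montanus, Hordeum_albus, Hylobates_arenarius, Mustela_litoralis, Papio_arenarius, Schizosaccharomyces_sapiens, Solenopsis_occidentalis, which are not in the proposed group, so the group is not monophyletic.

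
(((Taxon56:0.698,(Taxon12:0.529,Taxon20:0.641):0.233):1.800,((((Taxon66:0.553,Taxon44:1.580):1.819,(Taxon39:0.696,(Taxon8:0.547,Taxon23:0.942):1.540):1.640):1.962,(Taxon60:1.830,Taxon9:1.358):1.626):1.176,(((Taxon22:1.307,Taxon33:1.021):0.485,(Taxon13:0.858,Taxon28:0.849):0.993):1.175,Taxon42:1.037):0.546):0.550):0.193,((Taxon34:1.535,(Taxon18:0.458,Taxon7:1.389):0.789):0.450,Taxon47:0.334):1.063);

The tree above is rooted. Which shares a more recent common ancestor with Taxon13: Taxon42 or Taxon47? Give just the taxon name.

The MRCA of Taxon13 and Taxon42 subtends (((Taxon22,Taxon33),(Taxon13,Taxon28)),Taxon42) (5 taxa).
The MRCA of Taxon13 and Taxon47 is the root, subtending the entire tree (19 taxa).
The first is nested inside the second, so Taxon13 shares a more recent common ancestor with Taxon42.

Taxon42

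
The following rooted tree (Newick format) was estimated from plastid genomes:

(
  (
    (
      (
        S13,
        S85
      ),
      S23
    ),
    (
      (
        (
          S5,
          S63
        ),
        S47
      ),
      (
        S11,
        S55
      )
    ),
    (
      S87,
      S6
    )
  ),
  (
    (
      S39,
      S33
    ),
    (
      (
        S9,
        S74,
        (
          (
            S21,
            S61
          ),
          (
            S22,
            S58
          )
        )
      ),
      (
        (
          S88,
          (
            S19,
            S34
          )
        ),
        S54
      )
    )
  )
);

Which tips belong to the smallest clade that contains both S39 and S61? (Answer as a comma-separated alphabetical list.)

Tracing S39: it sits inside (S39,S33).
Tracing S61: it sits inside (S21,S61).
The smallest clade enclosing both is ((S39,S33),((S9,S74,((S21,S61),(S22,S58))),((S88,(S19,S34)),S54))); the answer is its 12 terminal taxa in alphabetical order.

S19, S21, S22, S33, S34, S39, S54, S58, S61, S74, S88, S9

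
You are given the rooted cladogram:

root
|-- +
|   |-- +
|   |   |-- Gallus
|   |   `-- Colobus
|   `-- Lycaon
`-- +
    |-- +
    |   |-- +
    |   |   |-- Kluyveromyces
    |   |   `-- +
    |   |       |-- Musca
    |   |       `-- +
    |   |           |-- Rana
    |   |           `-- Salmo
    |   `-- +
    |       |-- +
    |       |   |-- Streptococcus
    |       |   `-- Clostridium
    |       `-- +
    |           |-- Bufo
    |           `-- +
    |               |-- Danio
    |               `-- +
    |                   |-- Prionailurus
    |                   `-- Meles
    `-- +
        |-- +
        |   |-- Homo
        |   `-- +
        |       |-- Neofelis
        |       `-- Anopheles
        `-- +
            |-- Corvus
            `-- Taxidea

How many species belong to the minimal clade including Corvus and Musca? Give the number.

15

The MRCA of Corvus and Musca is the node subtending (((Kluyveromyces,(Musca,(Rana,Salmo))),((Streptococcus,Clostridium),(Bufo,(Danio,(Prionailurus,Meles))))),((Homo,(Neofelis,Anopheles)),(Corvus,Taxidea))).
That clade contains 15 terminal taxa: Anopheles, Bufo, Clostridium, Corvus, Danio, Homo, Kluyveromyces, Meles, Musca, Neofelis, Prionailurus, Rana, Salmo, Streptococcus, Taxidea.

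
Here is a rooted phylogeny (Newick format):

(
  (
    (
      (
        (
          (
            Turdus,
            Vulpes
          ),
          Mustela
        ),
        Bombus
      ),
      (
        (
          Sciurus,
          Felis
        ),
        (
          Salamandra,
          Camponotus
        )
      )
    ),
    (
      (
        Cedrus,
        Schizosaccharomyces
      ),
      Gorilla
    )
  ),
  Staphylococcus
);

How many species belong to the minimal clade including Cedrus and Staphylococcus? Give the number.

The MRCA of Cedrus and Staphylococcus is the root, so the clade is the entire tree.
That clade contains 12 terminal taxa: Bombus, Camponotus, Cedrus, Felis, Gorilla, Mustela, Salamandra, Schizosaccharomyces, Sciurus, Staphylococcus, Turdus, Vulpes.

12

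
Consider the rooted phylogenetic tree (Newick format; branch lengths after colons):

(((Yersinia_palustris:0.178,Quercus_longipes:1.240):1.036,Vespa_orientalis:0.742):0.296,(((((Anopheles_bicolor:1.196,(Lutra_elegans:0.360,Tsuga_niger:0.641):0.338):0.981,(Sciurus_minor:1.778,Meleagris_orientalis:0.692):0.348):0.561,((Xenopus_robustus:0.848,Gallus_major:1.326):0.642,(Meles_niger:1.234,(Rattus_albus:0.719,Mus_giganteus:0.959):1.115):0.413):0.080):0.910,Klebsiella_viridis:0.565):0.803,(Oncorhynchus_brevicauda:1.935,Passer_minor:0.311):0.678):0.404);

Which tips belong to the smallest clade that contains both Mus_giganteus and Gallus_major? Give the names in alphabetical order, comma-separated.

Gallus_major, Meles_niger, Mus_giganteus, Rattus_albus, Xenopus_robustus

Tracing Mus_giganteus: it sits inside (Rattus_albus,Mus_giganteus).
Tracing Gallus_major: it sits inside (Xenopus_robustus,Gallus_major).
The smallest clade enclosing both is ((Xenopus_robustus,Gallus_major),(Meles_niger,(Rattus_albus,Mus_giganteus))); the answer is its 5 terminal taxa in alphabetical order.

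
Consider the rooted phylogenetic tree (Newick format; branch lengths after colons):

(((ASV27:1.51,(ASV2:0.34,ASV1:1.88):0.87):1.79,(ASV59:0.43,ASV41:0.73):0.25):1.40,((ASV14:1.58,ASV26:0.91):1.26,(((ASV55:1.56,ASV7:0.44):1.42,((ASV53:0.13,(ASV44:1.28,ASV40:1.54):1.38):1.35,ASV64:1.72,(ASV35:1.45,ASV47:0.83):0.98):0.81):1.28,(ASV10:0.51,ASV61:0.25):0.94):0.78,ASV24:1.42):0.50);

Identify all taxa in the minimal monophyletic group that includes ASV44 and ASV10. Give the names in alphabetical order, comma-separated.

ASV10, ASV35, ASV40, ASV44, ASV47, ASV53, ASV55, ASV61, ASV64, ASV7

Tracing ASV44: it sits inside (ASV44,ASV40).
Tracing ASV10: it sits inside (ASV10,ASV61).
The smallest clade enclosing both is (((ASV55,ASV7),((ASV53,(ASV44,ASV40)),ASV64,(ASV35,ASV47))),(ASV10,ASV61)); the answer is its 10 terminal taxa in alphabetical order.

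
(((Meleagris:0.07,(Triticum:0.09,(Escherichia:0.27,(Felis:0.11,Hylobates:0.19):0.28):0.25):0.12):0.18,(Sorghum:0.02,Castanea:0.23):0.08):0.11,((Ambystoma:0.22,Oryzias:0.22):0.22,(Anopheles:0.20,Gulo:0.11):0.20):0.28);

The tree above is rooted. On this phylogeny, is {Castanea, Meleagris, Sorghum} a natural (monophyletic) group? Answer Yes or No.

No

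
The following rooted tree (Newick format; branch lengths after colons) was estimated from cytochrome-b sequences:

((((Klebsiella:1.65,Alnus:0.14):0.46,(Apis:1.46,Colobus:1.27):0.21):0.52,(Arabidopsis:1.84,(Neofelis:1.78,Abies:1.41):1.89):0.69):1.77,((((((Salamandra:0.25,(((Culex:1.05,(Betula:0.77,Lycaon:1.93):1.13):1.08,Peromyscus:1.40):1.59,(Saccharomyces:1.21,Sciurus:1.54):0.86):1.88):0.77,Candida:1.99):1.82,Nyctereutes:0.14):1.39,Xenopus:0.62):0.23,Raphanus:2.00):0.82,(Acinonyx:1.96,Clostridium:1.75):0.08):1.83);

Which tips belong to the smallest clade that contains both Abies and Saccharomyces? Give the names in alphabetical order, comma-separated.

Abies, Acinonyx, Alnus, Apis, Arabidopsis, Betula, Candida, Clostridium, Colobus, Culex, Klebsiella, Lycaon, Neofelis, Nyctereutes, Peromyscus, Raphanus, Saccharomyces, Salamandra, Sciurus, Xenopus

Tracing Abies: it sits inside (Neofelis,Abies).
Tracing Saccharomyces: it sits inside (Saccharomyces,Sciurus).
The smallest clade enclosing both is the whole tree (their MRCA is the root), so the answer is all 20 tips in alphabetical order.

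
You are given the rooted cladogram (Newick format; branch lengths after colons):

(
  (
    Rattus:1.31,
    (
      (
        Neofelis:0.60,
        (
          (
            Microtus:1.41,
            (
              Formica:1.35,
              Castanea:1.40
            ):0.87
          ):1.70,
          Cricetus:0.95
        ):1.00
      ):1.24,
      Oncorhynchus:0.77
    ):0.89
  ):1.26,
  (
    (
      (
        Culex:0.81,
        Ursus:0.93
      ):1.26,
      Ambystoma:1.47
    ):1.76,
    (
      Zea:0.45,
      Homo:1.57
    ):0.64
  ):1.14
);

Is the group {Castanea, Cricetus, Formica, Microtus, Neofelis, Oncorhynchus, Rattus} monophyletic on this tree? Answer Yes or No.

Yes

The most recent common ancestor of these taxa subtends (Rattus,((Neofelis,((Microtus,(Formica,Castanea)),Cricetus)),Oncorhynchus)).
That clade has exactly 7 tips — every listed taxon and nothing else — so the group is monophyletic.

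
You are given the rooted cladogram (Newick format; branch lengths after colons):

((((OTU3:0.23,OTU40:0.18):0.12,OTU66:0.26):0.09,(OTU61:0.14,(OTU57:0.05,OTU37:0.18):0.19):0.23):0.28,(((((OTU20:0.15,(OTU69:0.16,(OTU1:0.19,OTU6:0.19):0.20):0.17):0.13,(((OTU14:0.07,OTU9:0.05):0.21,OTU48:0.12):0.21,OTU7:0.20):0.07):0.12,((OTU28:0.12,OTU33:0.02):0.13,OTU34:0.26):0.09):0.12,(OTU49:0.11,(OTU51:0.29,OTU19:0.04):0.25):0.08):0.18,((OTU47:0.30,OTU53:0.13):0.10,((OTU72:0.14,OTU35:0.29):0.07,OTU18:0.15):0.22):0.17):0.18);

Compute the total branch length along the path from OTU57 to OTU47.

1.50

The path runs OTU57 → … → MRCA → … → OTU47; the MRCA is the root of the tree.
Branch lengths along that path: 0.05 + 0.19 + 0.23 + 0.28 + 0.18 + 0.17 + 0.10 + 0.30 = 1.50.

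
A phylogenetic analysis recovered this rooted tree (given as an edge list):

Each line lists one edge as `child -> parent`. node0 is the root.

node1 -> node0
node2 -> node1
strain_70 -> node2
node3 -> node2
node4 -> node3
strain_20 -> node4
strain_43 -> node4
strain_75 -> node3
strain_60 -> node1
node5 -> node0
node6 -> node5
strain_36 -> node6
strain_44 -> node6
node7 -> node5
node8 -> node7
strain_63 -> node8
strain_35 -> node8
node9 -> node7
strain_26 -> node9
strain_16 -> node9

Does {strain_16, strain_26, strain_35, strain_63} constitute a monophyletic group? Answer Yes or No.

The most recent common ancestor of these taxa subtends ((strain_63,strain_35),(strain_26,strain_16)).
That clade has exactly 4 tips — every listed taxon and nothing else — so the group is monophyletic.

Yes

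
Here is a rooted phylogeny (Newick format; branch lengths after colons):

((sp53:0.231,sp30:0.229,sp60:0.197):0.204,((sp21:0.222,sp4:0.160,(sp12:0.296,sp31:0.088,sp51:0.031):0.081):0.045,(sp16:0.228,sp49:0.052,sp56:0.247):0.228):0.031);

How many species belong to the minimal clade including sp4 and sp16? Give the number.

8

The MRCA of sp4 and sp16 is the node subtending ((sp21,sp4,(sp12,sp31,sp51)),(sp16,sp49,sp56)).
That clade contains 8 terminal taxa: sp12, sp16, sp21, sp31, sp4, sp49, sp51, sp56.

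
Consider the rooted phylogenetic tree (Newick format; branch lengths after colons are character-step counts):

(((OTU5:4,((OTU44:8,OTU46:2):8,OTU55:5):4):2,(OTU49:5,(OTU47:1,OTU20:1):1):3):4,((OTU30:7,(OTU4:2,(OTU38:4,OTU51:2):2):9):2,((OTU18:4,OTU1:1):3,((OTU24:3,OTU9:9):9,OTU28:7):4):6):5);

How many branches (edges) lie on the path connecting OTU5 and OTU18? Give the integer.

The MRCA of OTU5 and OTU18 is the root of the tree.
From OTU5 up to that node: 3 branches. From OTU18 up to the same node: 4 branches. Total: 3 + 4 = 7.

7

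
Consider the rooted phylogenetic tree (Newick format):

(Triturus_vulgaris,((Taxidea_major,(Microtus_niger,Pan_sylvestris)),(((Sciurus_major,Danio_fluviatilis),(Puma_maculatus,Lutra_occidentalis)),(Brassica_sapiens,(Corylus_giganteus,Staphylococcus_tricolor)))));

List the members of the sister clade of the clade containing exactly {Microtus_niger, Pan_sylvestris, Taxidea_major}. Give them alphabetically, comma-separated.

Brassica_sapiens, Corylus_giganteus, Danio_fluviatilis, Lutra_occidentalis, Puma_maculatus, Sciurus_major, Staphylococcus_tricolor

The clade containing exactly {Microtus_niger, Pan_sylvestris, Taxidea_major} attaches to the tree at the node subtending ((Taxidea_major,(Microtus_niger,Pan_sylvestris)),(((Sciurus_major,Danio_fluviatilis),(Puma_maculatus,Lutra_occidentalis)),(Brassica_sapiens,(Corylus_giganteus,Staphylococcus_tricolor)))).
The other lineage descending from that same node — the sister group — is (((Sciurus_major,Danio_fluviatilis),(Puma_maculatus,Lutra_occidentalis)),(Brassica_sapiens,(Corylus_giganteus,Staphylococcus_tricolor))); its 7 tips in alphabetical order are the answer.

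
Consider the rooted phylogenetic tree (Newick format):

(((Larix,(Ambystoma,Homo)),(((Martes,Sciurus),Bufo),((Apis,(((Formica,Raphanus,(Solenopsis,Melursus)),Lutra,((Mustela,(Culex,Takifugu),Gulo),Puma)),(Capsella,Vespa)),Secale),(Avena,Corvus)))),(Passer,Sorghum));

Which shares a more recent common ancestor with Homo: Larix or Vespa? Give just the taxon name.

Larix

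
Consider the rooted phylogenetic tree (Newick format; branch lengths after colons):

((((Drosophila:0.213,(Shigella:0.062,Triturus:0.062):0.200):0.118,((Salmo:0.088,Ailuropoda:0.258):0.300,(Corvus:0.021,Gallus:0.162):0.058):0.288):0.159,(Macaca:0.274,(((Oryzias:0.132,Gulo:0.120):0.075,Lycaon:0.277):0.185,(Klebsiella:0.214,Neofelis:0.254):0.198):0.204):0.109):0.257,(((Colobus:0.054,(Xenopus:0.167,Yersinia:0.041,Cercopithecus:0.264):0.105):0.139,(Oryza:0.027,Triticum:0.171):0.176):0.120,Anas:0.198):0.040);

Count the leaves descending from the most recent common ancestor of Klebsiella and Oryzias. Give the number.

5

The MRCA of Klebsiella and Oryzias is the node subtending (((Oryzias,Gulo),Lycaon),(Klebsiella,Neofelis)).
That clade contains 5 terminal taxa: Gulo, Klebsiella, Lycaon, Neofelis, Oryzias.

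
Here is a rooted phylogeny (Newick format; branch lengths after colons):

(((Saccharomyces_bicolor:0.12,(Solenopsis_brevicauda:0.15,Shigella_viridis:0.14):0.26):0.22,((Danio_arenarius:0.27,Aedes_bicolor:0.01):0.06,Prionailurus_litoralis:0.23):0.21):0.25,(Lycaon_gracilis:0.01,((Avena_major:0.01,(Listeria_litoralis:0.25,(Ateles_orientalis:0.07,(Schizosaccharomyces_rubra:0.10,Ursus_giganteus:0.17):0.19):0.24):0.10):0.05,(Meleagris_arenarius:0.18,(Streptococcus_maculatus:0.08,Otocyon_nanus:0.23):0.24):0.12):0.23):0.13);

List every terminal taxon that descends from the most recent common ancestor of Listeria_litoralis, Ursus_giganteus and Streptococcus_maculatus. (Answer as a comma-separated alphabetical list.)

Tracing Listeria_litoralis: it sits inside (Listeria_litoralis,(Ateles_orientalis,(Schizosaccharomyces_rubra,Ursus_giganteus))).
Tracing Ursus_giganteus: it sits inside (Schizosaccharomyces_rubra,Ursus_giganteus).
Tracing Streptococcus_maculatus: it sits inside (Streptococcus_maculatus,Otocyon_nanus).
The smallest clade enclosing all 3 is ((Avena_major,(Listeria_litoralis,(Ateles_orientalis,(Schizosaccharomyces_rubra,Ursus_giganteus)))),(Meleagris_arenarius,(Streptococcus_maculatus,Otocyon_nanus))); the answer is its 8 terminal taxa in alphabetical order.

Ateles_orientalis, Avena_major, Listeria_litoralis, Meleagris_arenarius, Otocyon_nanus, Schizosaccharomyces_rubra, Streptococcus_maculatus, Ursus_giganteus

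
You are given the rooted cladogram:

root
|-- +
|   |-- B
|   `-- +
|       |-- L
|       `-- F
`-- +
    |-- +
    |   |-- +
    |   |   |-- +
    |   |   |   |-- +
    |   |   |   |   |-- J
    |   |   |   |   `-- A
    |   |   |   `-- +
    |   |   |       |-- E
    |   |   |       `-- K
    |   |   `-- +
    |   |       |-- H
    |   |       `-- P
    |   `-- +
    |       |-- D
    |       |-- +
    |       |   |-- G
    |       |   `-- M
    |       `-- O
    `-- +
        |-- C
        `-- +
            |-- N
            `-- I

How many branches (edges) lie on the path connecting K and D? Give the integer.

6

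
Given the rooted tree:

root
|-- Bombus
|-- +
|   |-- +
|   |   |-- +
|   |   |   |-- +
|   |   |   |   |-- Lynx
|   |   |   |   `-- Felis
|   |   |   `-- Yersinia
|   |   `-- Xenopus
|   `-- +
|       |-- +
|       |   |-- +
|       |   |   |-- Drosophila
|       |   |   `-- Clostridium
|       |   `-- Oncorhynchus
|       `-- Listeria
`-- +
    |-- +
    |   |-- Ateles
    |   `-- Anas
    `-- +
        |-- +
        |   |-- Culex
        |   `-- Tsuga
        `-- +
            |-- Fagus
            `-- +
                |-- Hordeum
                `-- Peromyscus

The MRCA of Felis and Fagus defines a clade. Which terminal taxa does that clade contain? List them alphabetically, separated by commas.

Tracing Felis: it sits inside (Lynx,Felis).
Tracing Fagus: it sits inside (Fagus,(Hordeum,Peromyscus)).
The smallest clade enclosing both is the whole tree (their MRCA is the root), so the answer is all 16 tips in alphabetical order.

Anas, Ateles, Bombus, Clostridium, Culex, Drosophila, Fagus, Felis, Hordeum, Listeria, Lynx, Oncorhynchus, Peromyscus, Tsuga, Xenopus, Yersinia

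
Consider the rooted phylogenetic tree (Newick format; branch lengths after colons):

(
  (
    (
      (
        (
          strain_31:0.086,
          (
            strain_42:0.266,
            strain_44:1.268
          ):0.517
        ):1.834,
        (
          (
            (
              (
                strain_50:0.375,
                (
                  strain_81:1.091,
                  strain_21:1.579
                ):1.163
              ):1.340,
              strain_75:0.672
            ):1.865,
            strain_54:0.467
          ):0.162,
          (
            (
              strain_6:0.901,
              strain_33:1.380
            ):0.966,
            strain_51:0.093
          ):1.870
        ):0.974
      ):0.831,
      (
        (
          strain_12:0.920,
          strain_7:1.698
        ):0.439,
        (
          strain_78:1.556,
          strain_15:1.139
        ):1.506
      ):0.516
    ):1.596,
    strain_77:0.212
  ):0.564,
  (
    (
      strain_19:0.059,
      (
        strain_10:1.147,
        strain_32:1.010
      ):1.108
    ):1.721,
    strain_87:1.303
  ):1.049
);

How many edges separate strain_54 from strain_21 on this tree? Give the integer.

5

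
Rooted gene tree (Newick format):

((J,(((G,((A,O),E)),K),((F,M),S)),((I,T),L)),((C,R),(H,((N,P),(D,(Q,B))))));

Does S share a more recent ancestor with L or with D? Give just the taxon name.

The MRCA of S and L subtends (J,(((G,((A,O),E)),K),((F,M),S)),((I,T),L)) (12 taxa).
The MRCA of S and D is the root, subtending the entire tree (20 taxa).
The first is nested inside the second, so S shares a more recent common ancestor with L.

L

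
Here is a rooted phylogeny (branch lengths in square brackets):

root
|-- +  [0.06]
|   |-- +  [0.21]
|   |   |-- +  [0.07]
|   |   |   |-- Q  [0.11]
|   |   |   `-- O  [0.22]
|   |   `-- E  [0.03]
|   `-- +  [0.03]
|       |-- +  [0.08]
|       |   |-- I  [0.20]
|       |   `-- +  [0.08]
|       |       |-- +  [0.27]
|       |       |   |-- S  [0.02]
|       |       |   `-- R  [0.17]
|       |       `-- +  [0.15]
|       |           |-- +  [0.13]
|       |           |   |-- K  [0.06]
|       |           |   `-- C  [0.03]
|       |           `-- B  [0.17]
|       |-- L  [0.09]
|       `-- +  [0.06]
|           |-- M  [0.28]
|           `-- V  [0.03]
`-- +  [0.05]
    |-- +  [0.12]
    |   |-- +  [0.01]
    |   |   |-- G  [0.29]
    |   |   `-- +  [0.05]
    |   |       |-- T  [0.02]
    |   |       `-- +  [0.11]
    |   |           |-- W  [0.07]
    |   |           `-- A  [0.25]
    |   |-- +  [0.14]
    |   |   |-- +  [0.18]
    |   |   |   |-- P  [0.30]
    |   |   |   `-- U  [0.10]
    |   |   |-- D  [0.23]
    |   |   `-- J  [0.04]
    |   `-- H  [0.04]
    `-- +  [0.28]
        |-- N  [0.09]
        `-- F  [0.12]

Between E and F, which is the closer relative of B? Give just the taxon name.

The MRCA of B and E subtends (((Q,O),E),((I,((S,R),((K,C),B))),L,(M,V))) (12 taxa).
The MRCA of B and F is the root, subtending the entire tree (23 taxa).
The first is nested inside the second, so B shares a more recent common ancestor with E.

E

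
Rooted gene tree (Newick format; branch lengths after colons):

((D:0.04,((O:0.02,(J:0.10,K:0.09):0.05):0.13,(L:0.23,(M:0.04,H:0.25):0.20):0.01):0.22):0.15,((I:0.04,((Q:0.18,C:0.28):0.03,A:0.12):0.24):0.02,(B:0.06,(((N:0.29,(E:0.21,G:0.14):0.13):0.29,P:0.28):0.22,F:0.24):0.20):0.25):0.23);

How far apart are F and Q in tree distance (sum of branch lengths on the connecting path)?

1.16

The path runs F → … → MRCA → … → Q; the MRCA is the node subtending ((I,((Q,C),A)),(B,(((N,(E,G)),P),F))).
Branch lengths along that path: 0.24 + 0.20 + 0.25 + 0.02 + 0.24 + 0.03 + 0.18 = 1.16.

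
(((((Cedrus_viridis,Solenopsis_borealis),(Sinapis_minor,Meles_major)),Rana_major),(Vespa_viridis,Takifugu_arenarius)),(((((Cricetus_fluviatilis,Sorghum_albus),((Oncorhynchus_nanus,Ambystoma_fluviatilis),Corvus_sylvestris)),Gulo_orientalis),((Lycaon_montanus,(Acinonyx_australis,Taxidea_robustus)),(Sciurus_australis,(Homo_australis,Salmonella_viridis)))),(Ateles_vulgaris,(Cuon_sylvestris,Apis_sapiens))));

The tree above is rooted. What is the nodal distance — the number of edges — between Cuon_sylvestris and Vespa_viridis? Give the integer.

The MRCA of Cuon_sylvestris and Vespa_viridis is the root of the tree.
From Cuon_sylvestris up to that node: 4 branches. From Vespa_viridis up to the same node: 3 branches. Total: 4 + 3 = 7.

7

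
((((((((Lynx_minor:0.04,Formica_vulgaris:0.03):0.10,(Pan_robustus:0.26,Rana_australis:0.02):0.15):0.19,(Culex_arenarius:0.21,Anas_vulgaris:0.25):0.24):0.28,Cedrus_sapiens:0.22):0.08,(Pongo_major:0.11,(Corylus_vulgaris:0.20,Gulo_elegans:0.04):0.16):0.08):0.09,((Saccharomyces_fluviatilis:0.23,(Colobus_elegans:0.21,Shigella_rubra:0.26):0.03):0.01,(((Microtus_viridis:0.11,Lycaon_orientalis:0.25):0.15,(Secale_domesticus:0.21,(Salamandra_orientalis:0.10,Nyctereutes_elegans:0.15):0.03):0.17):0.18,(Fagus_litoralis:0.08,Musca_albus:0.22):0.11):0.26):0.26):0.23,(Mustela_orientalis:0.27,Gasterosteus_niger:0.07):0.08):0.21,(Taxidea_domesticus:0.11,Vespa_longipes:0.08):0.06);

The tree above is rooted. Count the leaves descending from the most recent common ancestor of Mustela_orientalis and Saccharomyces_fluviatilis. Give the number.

The MRCA of Mustela_orientalis and Saccharomyces_fluviatilis is the node subtending (((((((Lynx_minor,Formica_vulgaris),(Pan_robustus,Rana_australis)),(Culex_arenarius,Anas_vulgaris)),Cedrus_sapiens),(Pongo_major,(Corylus_vulgaris,Gulo_elegans))),((Saccharomyces_fluviatilis,(Colobus_elegans,Shigella_rubra)),(((Microtus_viridis,Lycaon_orientalis),(Secale_domesticus,(Salamandra_orientalis,Nyctereutes_elegans))),(Fagus_litoralis,Musca_albus)))),(Mustela_orientalis,Gasterosteus_niger)).
That clade contains 22 terminal taxa: Anas_vulgaris, Cedrus_sapiens, Colobus_elegans, Corylus_vulgaris, Culex_arenarius, Fagus_litoralis, Formica_vulgaris, Gasterosteus_niger, Gulo_elegans, Lycaon_orientalis, Lynx_minor, Microtus_viridis, Musca_albus, Mustela_orientalis, Nyctereutes_elegans, Pan_robustus, Pongo_major, Rana_australis, Saccharomyces_fluviatilis, Salamandra_orientalis, Secale_domesticus, Shigella_rubra.

22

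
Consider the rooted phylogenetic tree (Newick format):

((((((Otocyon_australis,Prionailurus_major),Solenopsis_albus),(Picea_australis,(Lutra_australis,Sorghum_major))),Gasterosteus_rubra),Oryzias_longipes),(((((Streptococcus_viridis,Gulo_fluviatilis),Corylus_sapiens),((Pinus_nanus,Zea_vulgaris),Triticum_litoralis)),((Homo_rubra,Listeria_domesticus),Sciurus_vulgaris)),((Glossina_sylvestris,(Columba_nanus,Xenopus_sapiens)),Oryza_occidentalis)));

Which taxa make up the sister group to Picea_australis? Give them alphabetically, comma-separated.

Lutra_australis, Sorghum_major

Picea_australis attaches to the tree at the node subtending (Picea_australis,(Lutra_australis,Sorghum_major)).
The other lineage descending from that same node — the sister group — is (Lutra_australis,Sorghum_major); its 2 tips in alphabetical order are the answer.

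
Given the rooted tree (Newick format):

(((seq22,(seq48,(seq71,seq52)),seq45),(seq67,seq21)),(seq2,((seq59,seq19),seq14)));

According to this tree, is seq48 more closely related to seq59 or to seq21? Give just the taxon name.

The MRCA of seq48 and seq21 subtends ((seq22,(seq48,(seq71,seq52)),seq45),(seq67,seq21)) (7 taxa).
The MRCA of seq48 and seq59 is the root, subtending the entire tree (11 taxa).
The first is nested inside the second, so seq48 shares a more recent common ancestor with seq21.

seq21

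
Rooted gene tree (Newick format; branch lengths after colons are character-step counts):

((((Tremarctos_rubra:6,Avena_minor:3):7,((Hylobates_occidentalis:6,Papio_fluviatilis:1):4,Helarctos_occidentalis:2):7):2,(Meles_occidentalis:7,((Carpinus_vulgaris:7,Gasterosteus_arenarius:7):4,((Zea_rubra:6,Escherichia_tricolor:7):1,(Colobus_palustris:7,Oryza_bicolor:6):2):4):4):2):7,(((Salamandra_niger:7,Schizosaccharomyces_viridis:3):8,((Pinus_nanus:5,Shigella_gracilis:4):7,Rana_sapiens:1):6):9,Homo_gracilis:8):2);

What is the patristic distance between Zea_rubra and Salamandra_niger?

The path runs Zea_rubra → … → MRCA → … → Salamandra_niger; the MRCA is the root of the tree.
Branch lengths along that path: 6 + 1 + 4 + 4 + 2 + 7 + 2 + 9 + 8 + 7 = 50.

50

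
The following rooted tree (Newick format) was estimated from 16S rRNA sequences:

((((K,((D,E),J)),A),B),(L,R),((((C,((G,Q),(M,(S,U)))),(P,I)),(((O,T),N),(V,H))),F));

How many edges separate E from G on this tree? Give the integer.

The MRCA of E and G is the root of the tree.
From E up to that node: 6 branches. From G up to the same node: 7 branches. Total: 6 + 7 = 13.

13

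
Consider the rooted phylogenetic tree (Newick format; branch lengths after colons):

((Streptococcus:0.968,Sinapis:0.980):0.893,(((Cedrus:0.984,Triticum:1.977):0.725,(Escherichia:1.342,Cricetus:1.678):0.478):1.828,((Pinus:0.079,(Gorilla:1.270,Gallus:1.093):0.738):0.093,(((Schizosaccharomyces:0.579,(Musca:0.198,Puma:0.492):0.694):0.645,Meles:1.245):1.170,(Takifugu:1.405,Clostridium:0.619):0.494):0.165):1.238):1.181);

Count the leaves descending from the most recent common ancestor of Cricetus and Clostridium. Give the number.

13

The MRCA of Cricetus and Clostridium is the node subtending (((Cedrus,Triticum),(Escherichia,Cricetus)),((Pinus,(Gorilla,Gallus)),(((Schizosaccharomyces,(Musca,Puma)),Meles),(Takifugu,Clostridium)))).
That clade contains 13 terminal taxa: Cedrus, Clostridium, Cricetus, Escherichia, Gallus, Gorilla, Meles, Musca, Pinus, Puma, Schizosaccharomyces, Takifugu, Triticum.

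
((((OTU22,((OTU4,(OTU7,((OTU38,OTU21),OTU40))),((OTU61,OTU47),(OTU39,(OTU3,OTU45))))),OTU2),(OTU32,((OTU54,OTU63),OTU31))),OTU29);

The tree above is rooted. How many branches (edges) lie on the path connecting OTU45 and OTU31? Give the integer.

The MRCA of OTU45 and OTU31 is the node subtending (((OTU22,((OTU4,(OTU7,((OTU38,OTU21),OTU40))),((OTU61,OTU47),(OTU39,(OTU3,OTU45))))),OTU2),(OTU32,((OTU54,OTU63),OTU31))).
From OTU45 up to that node: 7 branches. From OTU31 up to the same node: 3 branches. Total: 7 + 3 = 10.

10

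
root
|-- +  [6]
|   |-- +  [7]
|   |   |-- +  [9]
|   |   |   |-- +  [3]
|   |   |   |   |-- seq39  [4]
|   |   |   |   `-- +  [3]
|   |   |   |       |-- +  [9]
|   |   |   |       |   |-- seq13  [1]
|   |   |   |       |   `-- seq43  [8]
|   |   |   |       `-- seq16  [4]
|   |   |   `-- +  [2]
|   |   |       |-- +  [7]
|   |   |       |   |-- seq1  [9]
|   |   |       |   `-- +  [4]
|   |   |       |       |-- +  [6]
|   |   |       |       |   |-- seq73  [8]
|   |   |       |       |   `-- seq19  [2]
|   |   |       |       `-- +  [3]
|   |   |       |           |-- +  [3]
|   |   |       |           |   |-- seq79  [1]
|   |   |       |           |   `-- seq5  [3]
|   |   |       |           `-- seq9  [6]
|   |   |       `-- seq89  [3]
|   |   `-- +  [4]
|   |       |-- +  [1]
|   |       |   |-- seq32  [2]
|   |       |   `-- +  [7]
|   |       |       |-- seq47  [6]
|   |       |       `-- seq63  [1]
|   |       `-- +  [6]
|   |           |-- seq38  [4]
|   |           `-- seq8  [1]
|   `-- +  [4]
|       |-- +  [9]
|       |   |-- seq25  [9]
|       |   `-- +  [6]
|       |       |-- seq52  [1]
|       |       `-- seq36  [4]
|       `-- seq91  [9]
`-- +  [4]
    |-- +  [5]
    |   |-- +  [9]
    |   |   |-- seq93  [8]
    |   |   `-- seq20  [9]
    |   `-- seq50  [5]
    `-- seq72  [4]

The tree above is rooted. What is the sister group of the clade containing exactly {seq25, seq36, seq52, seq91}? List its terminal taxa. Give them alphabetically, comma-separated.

The clade containing exactly {seq25, seq36, seq52, seq91} attaches to the tree at the node subtending ((((seq39,((seq13,seq43),seq16)),((seq1,((seq73,seq19),((seq79,seq5),seq9))),seq89)),((seq32,(seq47,seq63)),(seq38,seq8))),((seq25,(seq52,seq36)),seq91)).
The other lineage descending from that same node — the sister group — is (((seq39,((seq13,seq43),seq16)),((seq1,((seq73,seq19),((seq79,seq5),seq9))),seq89)),((seq32,(seq47,seq63)),(seq38,seq8))); its 16 tips in alphabetical order are the answer.

seq1, seq13, seq16, seq19, seq32, seq38, seq39, seq43, seq47, seq5, seq63, seq73, seq79, seq8, seq89, seq9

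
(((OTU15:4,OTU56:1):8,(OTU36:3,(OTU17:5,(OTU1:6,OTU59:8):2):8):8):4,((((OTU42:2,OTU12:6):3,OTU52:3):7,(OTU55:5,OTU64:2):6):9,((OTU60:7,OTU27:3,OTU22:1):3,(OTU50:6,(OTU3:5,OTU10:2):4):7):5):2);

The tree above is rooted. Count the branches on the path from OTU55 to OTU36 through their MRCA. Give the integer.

7

The MRCA of OTU55 and OTU36 is the root of the tree.
From OTU55 up to that node: 4 branches. From OTU36 up to the same node: 3 branches. Total: 4 + 3 = 7.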